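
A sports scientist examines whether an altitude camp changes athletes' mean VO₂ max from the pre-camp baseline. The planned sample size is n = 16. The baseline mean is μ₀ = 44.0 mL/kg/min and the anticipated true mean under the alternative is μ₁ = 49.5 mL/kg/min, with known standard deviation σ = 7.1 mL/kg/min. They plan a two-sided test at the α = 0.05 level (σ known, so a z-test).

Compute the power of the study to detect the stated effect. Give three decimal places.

Standardized effect: d = |μ₁ − μ₀| / σ = |49.5 − 44.0| / 7.1 = 0.7746
Noncentrality parameter: δ = d·√n = 0.7746 × √16 = 3.0986
Two-sided α = 0.05 → critical value z_{0.025} = 1.960.
Power = Φ(δ − 1.960) + Φ(−δ − 1.960) = Φ(1.139) + Φ(-5.059) = 0.8726 + 0.0000 = 0.8726.

Power ≈ 0.873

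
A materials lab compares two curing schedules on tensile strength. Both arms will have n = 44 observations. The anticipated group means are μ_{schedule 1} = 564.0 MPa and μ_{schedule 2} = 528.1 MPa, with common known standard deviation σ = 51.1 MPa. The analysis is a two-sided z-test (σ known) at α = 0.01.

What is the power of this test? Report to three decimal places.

Power ≈ 0.764

Standardized effect: d = |μ_{schedule 1} − μ_{schedule 2}| / σ = |564.0 − 528.1| / 51.1 = 0.7025
Noncentrality parameter: δ = d·√(n/2) = 0.7025 × √(44/2) = 3.2952
Critical value for a two-sided test at α = 0.01: z_{α/2} = 2.576.
Power = Φ(δ − 2.576) + Φ(−δ − 2.576) = Φ(0.719) + Φ(-5.871) = 0.7641 + 0.0000 = 0.7641.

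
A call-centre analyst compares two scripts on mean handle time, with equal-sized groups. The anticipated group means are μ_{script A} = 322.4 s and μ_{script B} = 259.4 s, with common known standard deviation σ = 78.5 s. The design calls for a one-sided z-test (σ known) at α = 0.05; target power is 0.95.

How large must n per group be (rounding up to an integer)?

Standardized effect: d = |μ_{script A} − μ_{script B}| / σ = |322.4 − 259.4| / 78.5 = 0.8025
Set Φ(δ − 1.645) = 0.95; then δ − 1.645 = Φ⁻¹(0.95) = 1.645, giving δ = 3.290.
δ = d·√(n/2) ⇒ n = 2(δ/d)² = 2 × (3.290 / 0.8025)² = 33.60.
Rounding up, n = 34 per group.

n = 34 per group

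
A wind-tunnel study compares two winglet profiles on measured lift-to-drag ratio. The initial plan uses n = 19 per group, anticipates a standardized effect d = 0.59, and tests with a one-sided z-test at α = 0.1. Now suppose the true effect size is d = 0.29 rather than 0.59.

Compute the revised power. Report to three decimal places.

Power ≈ 0.349

With d = 0.29: δ = d·√(n/2) = 0.29 × √(19/2) = 0.8938. Critical value z_{0.1} = 1.282.
Revised power = P(Z > 1.282 − δ) = Φ(-0.388) = 0.3491.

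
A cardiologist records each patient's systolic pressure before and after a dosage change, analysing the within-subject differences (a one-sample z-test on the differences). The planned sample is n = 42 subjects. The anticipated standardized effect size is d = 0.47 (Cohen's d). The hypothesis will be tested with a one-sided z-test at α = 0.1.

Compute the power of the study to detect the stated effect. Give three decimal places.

Noncentrality parameter: δ = d·√n = 0.47 × √42 = 3.0459
One-sided α = 0.1 → critical value z_{0.1} = 1.282.
Power = Φ(δ − 1.282) = Φ(1.764) = 0.9612.

Power ≈ 0.961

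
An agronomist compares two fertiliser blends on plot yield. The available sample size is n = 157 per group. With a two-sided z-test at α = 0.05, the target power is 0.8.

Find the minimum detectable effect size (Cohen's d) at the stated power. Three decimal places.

d ≈ 0.316

Need Φ(δ − 1.960) = 0.8, so δ = 1.960 + 0.842 = 2.802.
(The second rejection-region term Φ(−δ − z_{α/2}) is negligible and dropped.)
δ = d·√(n/2) ⇒ d = δ/√(n/2) = 2.802/√(157/2) = 0.3162.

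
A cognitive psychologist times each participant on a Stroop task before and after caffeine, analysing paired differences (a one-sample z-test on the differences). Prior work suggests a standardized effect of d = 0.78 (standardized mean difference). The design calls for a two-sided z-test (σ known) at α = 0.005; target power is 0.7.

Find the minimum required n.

n = 19

For power 0.7 need Φ(δ − z_{0.0025}) = 0.7, so δ = z_{0.0025} + z_{0.30} = 2.807 + 0.524 = 3.331.
(The Φ(−δ − z_{α/2}) term is vanishingly small for δ > 0 and is dropped in the standard sample-size formula.)
δ = d·√n ⇒ n = (δ/d)² = (3.331 / 0.78)² = 18.24.
Round up to the next whole unit.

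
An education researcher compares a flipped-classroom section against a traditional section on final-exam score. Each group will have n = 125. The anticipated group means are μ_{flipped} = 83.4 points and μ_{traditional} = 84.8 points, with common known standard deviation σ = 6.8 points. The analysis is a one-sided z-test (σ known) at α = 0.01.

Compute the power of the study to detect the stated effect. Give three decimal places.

Power ≈ 0.242

Standardized effect: d = |μ_{flipped} − μ_{traditional}| / σ = |83.4 − 84.8| / 6.8 = 0.2059
Noncentrality parameter: δ = d·√(n/2) = 0.2059 × √(125/2) = 1.6276
One-sided α = 0.01 → critical value z_{0.01} = 2.326.
Power = P(Z > 2.326 − δ) = Φ(-0.699) = 0.2424.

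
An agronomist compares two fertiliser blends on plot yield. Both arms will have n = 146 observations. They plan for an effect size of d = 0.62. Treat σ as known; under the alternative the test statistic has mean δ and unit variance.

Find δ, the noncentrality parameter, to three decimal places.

δ = d·√(n/2) = 0.62 × √(146/2) = 5.2973

δ ≈ 5.297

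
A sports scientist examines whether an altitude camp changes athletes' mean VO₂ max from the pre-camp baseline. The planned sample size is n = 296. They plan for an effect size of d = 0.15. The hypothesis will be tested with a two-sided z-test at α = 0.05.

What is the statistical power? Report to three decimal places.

Noncentrality parameter: δ = d·√n = 0.15 × √296 = 2.5807
Critical value for a two-sided test at α = 0.05: z_{α/2} = 1.960.
Power = Φ(δ − 1.960) + Φ(−δ − 1.960) = Φ(0.621) + Φ(-4.541) = 0.7326 + 0.0000 = 0.7326.

Power ≈ 0.733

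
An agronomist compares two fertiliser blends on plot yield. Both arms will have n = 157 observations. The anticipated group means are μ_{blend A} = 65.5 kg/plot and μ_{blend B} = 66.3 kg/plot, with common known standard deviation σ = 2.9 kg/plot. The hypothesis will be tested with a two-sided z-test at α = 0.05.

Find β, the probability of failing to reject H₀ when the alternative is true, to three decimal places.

β ≈ 0.314

Standardized effect: d = |μ_{blend A} − μ_{blend B}| / σ = |65.5 − 66.3| / 2.9 = 0.2759
Noncentrality parameter: δ = d·√(n/2) = 0.2759 × √(157/2) = 2.4441
Critical value for a two-sided test at α = 0.05: z_{α/2} = 1.960.
Power = Φ(δ − 1.960) + Φ(−δ − 1.960) = Φ(0.484) + Φ(-4.404) = 0.6859 + 0.0000 = 0.6859.
Type II error: β = 1 − power = 1 − 0.6859 = 0.3141.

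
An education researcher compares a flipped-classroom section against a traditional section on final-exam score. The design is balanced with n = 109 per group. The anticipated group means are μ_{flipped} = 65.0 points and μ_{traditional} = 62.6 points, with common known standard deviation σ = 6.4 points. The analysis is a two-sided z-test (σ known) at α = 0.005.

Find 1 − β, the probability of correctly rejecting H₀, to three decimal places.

Power ≈ 0.485

Standardized effect: d = |μ_{flipped} − μ_{traditional}| / σ = |65.0 − 62.6| / 6.4 = 0.3750
Noncentrality parameter: δ = d·√(n/2) = 0.3750 × √(109/2) = 2.7684
Two-sided α = 0.005 → critical value z_{0.0025} = 2.807.
Power = Φ(δ − 2.807) + Φ(−δ − 2.807) = Φ(-0.039) + Φ(-5.575) = 0.4846 + 0.0000 = 0.4846.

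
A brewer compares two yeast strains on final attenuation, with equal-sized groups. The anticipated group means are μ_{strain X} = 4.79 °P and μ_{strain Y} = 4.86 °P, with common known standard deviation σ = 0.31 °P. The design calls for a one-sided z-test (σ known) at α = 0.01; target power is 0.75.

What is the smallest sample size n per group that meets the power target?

n = 354 per group

Standardized effect: d = |μ_{strain X} − μ_{strain Y}| / σ = |4.79 − 4.86| / 0.31 = 0.2258
For power 0.75 need Φ(δ − z_{0.01}) = 0.75, so δ = z_{0.01} + z_{0.25} = 2.326 + 0.674 = 3.001.
δ = d·√(n/2) ⇒ n = 2(δ/d)² = 2 × (3.001 / 0.2258)² = 353.22.
Rounding up, n = 354 per group.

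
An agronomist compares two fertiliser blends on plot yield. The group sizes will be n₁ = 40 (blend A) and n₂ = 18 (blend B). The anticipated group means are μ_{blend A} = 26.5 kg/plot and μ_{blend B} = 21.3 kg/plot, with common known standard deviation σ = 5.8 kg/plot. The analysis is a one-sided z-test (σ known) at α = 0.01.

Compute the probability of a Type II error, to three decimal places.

Standardized effect: d = |μ_{blend A} − μ_{blend B}| / σ = |26.5 − 21.3| / 5.8 = 0.8966
Noncentrality parameter: δ = d / √(1/n₁ + 1/n₂) = 0.8966 / √(1/40 + 1/18) = 3.1588
One-sided α = 0.01 → critical value z_{0.01} = 2.326.
Power = Φ(δ − 2.326) = Φ(0.832) = 0.7974.
Type II error: β = 1 − power = 1 − 0.7974 = 0.2026.

β ≈ 0.203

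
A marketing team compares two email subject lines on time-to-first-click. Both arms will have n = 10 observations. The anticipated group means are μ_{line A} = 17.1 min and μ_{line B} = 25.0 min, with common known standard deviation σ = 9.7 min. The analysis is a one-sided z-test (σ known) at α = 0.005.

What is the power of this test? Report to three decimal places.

Power ≈ 0.225

Standardized effect: d = |μ_{line A} − μ_{line B}| / σ = |17.1 − 25.0| / 9.7 = 0.8144
Noncentrality parameter: δ = d·√(n/2) = 0.8144 × √(10/2) = 1.8211
One-sided α = 0.005 → critical value z_{0.005} = 2.576.
Power = P(Z > 2.576 − δ) = Φ(-0.755) = 0.2252.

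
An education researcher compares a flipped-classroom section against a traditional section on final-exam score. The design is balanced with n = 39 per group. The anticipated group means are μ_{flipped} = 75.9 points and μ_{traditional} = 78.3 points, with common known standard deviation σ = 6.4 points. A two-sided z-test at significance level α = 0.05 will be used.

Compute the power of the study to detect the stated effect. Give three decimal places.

Standardized effect: d = |μ_{flipped} − μ_{traditional}| / σ = |75.9 − 78.3| / 6.4 = 0.3750
Noncentrality parameter: δ = d·√(n/2) = 0.3750 × √(39/2) = 1.6560
Critical value for a two-sided test at α = 0.05: z_{α/2} = 1.960.
Power = Φ(δ − 1.960) + Φ(−δ − 1.960) = Φ(-0.304) + Φ(-3.616) = 0.3806 + 0.0001 = 0.3807.

Power ≈ 0.381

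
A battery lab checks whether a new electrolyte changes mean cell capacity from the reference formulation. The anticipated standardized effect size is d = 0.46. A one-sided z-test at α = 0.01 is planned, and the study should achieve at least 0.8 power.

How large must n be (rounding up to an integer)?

n = 48

For power 0.8 need Φ(δ − z_{0.01}) = 0.8, so δ = z_{0.01} + z_{0.20} = 2.326 + 0.842 = 3.168.
δ = d·√n ⇒ n = (δ/d)² = (3.168 / 0.46)² = 47.43.
Rounding up, n = 48.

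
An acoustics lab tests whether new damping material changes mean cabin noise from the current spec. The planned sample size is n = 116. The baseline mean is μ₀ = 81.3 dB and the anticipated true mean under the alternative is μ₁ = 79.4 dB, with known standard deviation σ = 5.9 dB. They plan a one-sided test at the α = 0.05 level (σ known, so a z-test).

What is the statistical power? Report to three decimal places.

Standardized effect: d = |μ₁ − μ₀| / σ = |79.4 − 81.3| / 5.9 = 0.3220
Noncentrality parameter: δ = d·√n = 0.3220 × √116 = 3.4684
Critical value for a one-sided test at α = 0.05: z_α = 1.645.
Power = Φ(δ − 1.645) = Φ(1.824) = 0.9659.

Power ≈ 0.966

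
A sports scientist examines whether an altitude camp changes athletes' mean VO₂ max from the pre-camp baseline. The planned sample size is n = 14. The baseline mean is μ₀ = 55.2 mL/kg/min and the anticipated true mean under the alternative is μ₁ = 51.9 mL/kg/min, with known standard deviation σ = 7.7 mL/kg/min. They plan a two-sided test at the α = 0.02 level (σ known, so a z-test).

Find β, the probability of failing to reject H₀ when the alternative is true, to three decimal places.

β ≈ 0.765

Standardized effect: d = |μ₁ − μ₀| / σ = |51.9 − 55.2| / 7.7 = 0.4286
Noncentrality parameter: δ = d·√n = 0.4286 × √14 = 1.6036
Two-sided α = 0.02 → critical value z_{0.01} = 2.326.
Power = Φ(δ − 2.326) + Φ(−δ − 2.326) = Φ(-0.723) + Φ(-3.930) = 0.2349 + 0.0000 = 0.2349.
Type II error: β = 1 − power = 1 − 0.2349 = 0.7651.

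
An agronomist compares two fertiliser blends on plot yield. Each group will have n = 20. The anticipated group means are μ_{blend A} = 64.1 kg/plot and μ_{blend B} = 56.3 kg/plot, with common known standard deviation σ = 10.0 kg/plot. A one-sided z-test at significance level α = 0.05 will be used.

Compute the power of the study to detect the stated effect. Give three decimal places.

Standardized effect: d = |μ_{blend A} − μ_{blend B}| / σ = |64.1 − 56.3| / 10.0 = 0.7800
Noncentrality parameter: δ = d·√(n/2) = 0.7800 × √(20/2) = 2.4666
Critical value for a one-sided test at α = 0.05: z_α = 1.645.
Power = Φ(δ − 1.645) = Φ(0.822) = 0.7944.

Power ≈ 0.794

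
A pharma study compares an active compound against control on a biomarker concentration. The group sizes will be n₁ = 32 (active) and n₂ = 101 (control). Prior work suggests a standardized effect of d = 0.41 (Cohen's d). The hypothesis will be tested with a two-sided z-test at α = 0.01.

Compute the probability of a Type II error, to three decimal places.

Noncentrality parameter: δ = d / √(1/n₁ + 1/n₂) = 0.41 / √(1/32 + 1/101) = 2.0211
Critical value for a two-sided test at α = 0.01: z_{α/2} = 2.576.
Power = Φ(δ − 2.576) + Φ(−δ − 2.576) = Φ(-0.555) + Φ(-4.597) = 0.2895 + 0.0000 = 0.2896.
Type II error: β = 1 − power = 1 − 0.2896 = 0.7104.

β ≈ 0.710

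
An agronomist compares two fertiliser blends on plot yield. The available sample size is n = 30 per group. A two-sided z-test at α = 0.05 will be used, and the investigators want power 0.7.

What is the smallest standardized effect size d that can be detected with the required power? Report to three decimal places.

d ≈ 0.641

Need Φ(δ − 1.960) = 0.7, so δ = 1.960 + 0.524 = 2.484.
(The second rejection-region term Φ(−δ − z_{α/2}) is negligible and dropped.)
δ = d·√(n/2) ⇒ d = δ/√(n/2) = 2.484/√(30/2) = 0.6415.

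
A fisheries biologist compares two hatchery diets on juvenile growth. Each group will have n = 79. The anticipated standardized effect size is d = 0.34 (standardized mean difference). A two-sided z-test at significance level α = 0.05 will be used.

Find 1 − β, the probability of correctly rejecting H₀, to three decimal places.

Power ≈ 0.570

Noncentrality parameter: δ = d·√(n/2) = 0.34 × √(79/2) = 2.1369
Two-sided α = 0.05 → critical value z_{0.025} = 1.960.
Power = Φ(δ − 1.960) + Φ(−δ − 1.960) = Φ(0.177) + Φ(-4.097) = 0.5702 + 0.0000 = 0.5702.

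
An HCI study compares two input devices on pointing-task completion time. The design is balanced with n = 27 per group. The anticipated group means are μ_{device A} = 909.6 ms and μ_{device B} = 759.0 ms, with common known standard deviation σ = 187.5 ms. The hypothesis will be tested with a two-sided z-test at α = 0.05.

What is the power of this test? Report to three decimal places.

Power ≈ 0.839

Standardized effect: d = |μ_{device A} − μ_{device B}| / σ = |909.6 − 759.0| / 187.5 = 0.8032
Noncentrality parameter: δ = d·√(n/2) = 0.8032 × √(27/2) = 2.9511
Critical value for a two-sided test at α = 0.05: z_{α/2} = 1.960.
Power = Φ(δ − 1.960) + Φ(−δ − 1.960) = Φ(0.991) + Φ(-4.911) = 0.8392 + 0.0000 = 0.8392.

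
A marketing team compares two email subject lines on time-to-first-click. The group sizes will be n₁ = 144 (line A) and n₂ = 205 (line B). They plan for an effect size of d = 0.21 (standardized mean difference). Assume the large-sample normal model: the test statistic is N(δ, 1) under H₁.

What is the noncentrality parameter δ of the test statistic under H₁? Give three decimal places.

δ = d / √(1/n₁ + 1/n₂) = 0.21 / √(1/144 + 1/205) = 1.9314

δ ≈ 1.931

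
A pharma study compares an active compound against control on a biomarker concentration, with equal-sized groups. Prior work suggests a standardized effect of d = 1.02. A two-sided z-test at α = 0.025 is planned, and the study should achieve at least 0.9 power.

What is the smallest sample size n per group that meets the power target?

n = 24 per group

For power 0.9 need Φ(δ − z_{0.0125}) = 0.9, so δ = z_{0.0125} + z_{0.10} = 2.241 + 1.282 = 3.523.
(The Φ(−δ − z_{α/2}) term is vanishingly small for δ > 0 and is dropped in the standard sample-size formula.)
δ = d·√(n/2) ⇒ n = 2(δ/d)² = 2 × (3.523 / 1.02)² = 23.86.
Rounding up, n = 24 per group.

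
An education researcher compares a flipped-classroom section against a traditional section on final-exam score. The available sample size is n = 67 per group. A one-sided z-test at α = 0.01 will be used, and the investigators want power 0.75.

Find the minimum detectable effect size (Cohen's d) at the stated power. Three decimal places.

d ≈ 0.518

Need Φ(δ − 2.326) = 0.75, so δ = 2.326 + 0.674 = 3.001.
δ = d·√(n/2) ⇒ d = δ/√(n/2) = 3.001/√(67/2) = 0.5185.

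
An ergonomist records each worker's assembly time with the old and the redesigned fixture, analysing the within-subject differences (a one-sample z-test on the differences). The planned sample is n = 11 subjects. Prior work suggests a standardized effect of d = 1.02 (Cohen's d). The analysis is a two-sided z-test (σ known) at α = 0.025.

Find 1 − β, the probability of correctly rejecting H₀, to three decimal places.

Noncentrality parameter: δ = d·√n = 1.02 × √11 = 3.3830
Two-sided α = 0.025 → critical value z_{0.0125} = 2.241.
Power = Φ(δ − 2.241) + Φ(−δ − 2.241) = Φ(1.142) + Φ(-5.624) = 0.8732 + 0.0000 = 0.8732.

Power ≈ 0.873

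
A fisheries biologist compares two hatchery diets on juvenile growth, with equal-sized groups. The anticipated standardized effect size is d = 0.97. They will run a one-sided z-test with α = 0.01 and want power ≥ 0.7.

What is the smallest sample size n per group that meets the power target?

For power 0.7 need Φ(δ − z_{0.01}) = 0.7, so δ = z_{0.01} + z_{0.30} = 2.326 + 0.524 = 2.851.
δ = d·√(n/2) ⇒ n = 2(δ/d)² = 2 × (2.851 / 0.97)² = 17.27.
Rounding up, n = 18 per group.

n = 18 per group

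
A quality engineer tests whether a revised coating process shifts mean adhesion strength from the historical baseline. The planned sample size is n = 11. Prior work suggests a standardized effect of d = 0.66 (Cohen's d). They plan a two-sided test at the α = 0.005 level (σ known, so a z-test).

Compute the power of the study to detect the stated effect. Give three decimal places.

Power ≈ 0.268

Noncentrality parameter: δ = d·√n = 0.66 × √11 = 2.1890
Two-sided α = 0.005 → critical value z_{0.0025} = 2.807.
Power = Φ(δ − 2.807) + Φ(−δ − 2.807) = Φ(-0.618) + Φ(-4.996) = 0.2683 + 0.0000 = 0.2683.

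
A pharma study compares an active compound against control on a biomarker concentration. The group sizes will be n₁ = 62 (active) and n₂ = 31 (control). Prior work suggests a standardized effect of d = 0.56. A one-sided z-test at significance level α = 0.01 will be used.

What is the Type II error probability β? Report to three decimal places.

β ≈ 0.413

Noncentrality parameter: λ = d / √(1/n₁ + 1/n₂) = 0.56 / √(1/62 + 1/31) = 2.5458
Critical value for a one-sided test at α = 0.01: z_α = 2.326.
Power = Φ(λ − 2.326) = Φ(0.219) = 0.5868.
Type II error: β = 1 − power = 1 − 0.5868 = 0.4132.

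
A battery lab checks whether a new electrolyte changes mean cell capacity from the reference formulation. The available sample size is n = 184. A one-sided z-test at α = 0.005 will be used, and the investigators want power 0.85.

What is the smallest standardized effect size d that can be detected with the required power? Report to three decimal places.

Need Φ(δ − 2.576) = 0.85, so δ = 2.576 + 1.036 = 3.612.
δ = d·√n ⇒ d = δ/√n = 3.612/√184 = 0.2663.

d ≈ 0.266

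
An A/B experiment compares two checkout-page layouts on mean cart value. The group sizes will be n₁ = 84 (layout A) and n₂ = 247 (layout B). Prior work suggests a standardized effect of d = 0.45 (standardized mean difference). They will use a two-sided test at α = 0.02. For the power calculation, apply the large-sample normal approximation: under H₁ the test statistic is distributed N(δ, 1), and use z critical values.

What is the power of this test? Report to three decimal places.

Noncentrality parameter: δ = d / √(1/n₁ + 1/n₂) = 0.45 / √(1/84 + 1/247) = 3.5628
Two-sided α = 0.02 → critical value z_{0.01} = 2.326.
Power = Φ(δ − 2.326) + Φ(−δ − 2.326) = Φ(1.236) + Φ(-5.889) = 0.8918 + 0.0000 = 0.8918.

Power ≈ 0.892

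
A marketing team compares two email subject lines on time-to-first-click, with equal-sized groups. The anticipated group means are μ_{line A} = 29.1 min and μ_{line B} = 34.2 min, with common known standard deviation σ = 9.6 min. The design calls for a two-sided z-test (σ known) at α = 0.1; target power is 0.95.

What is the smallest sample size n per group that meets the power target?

n = 77 per group

Standardized effect: d = |μ_{line A} − μ_{line B}| / σ = |29.1 − 34.2| / 9.6 = 0.5312
Set Φ(δ − 1.645) = 0.95; then δ − 1.645 = Φ⁻¹(0.95) = 1.645, giving δ = 3.290.
(For δ > 0 the lower-tail rejection region contributes negligibly to power, so the one-term inversion is standard.)
δ = d·√(n/2) ⇒ n = 2(δ/d)² = 2 × (3.290 / 0.5312)² = 76.69.
Round up to the next whole unit.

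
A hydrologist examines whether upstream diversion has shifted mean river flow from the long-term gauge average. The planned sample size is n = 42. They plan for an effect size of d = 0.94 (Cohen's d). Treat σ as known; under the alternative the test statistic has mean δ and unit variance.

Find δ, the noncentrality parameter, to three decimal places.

The noncentrality parameter scales effect size by the design's sample-size factor: δ = d·√n = 0.94 × √42 = 6.0919

δ ≈ 6.092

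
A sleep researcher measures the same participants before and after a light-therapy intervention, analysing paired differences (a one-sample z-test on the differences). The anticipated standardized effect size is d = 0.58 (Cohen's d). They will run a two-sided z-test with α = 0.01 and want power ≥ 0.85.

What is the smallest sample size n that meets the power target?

n = 39

Set Φ(δ − 2.576) = 0.85; then δ − 2.576 = Φ⁻¹(0.85) = 1.036, giving δ = 3.612.
(The Φ(−δ − z_{α/2}) term is vanishingly small for δ > 0 and is dropped in the standard sample-size formula.)
δ = d·√n ⇒ n = (δ/d)² = (3.612 / 0.58)² = 38.79.
Rounding up, n = 39.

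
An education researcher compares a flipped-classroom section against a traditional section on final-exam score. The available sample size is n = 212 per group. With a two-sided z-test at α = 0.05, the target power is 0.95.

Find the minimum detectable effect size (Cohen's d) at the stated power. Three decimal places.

d ≈ 0.350

Need Φ(δ − 1.960) = 0.95, so δ = 1.960 + 1.645 = 3.605.
(The second rejection-region term Φ(−δ − z_{α/2}) is negligible and dropped.)
δ = d·√(n/2) ⇒ d = δ/√(n/2) = 3.605/√(212/2) = 0.3501.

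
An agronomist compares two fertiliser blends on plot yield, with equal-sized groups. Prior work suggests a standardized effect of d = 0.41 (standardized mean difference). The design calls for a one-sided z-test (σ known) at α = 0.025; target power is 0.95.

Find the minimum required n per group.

n = 155 per group

For power 0.95 need Φ(δ − z_{0.025}) = 0.95, so δ = z_{0.025} + z_{0.05} = 1.960 + 1.645 = 3.605.
δ = d·√(n/2) ⇒ n = 2(δ/d)² = 2 × (3.605 / 0.41)² = 154.61.
Round up to the next whole unit.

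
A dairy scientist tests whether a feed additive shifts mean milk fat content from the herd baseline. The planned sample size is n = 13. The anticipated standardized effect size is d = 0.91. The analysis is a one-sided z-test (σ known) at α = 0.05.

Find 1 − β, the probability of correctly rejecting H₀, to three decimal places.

Noncentrality parameter: λ = d·√n = 0.91 × √13 = 3.2811
One-sided α = 0.05 → critical value z_{0.05} = 1.645.
Power = Φ(λ − 1.645) = Φ(1.636) = 0.9491.

Power ≈ 0.949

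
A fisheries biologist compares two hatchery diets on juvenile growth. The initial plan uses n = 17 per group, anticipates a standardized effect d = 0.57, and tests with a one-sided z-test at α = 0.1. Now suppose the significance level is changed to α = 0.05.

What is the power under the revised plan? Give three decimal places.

δ = d·√(n/2) = 0.57 × √(17/2) = 1.6618 (unchanged). New critical value: z_{0.05} = 1.645.
Revised power = P(Z > 1.645 − δ) = Φ(0.017) = 0.5068.

Power ≈ 0.507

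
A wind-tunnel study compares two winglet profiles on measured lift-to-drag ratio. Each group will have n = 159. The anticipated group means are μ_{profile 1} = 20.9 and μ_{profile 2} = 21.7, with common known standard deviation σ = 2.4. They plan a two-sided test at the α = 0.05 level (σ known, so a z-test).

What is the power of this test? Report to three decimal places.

Power ≈ 0.844

Standardized effect: d = |μ_{profile 1} − μ_{profile 2}| / σ = |20.9 − 21.7| / 2.4 = 0.3333
Noncentrality parameter: δ = d·√(n/2) = 0.3333 × √(159/2) = 2.9721
Two-sided α = 0.05 → critical value z_{0.025} = 1.960.
Power = Φ(δ − 1.960) + Φ(−δ − 1.960) = Φ(1.012) + Φ(-4.932) = 0.8443 + 0.0000 = 0.8443.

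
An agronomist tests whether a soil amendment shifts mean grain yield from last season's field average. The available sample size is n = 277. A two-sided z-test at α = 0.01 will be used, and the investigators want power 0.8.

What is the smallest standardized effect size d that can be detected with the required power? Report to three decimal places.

Need Φ(δ − 2.576) = 0.8, so δ = 2.576 + 0.842 = 3.417.
(The second rejection-region term Φ(−δ − z_{α/2}) is negligible and dropped.)
δ = d·√n ⇒ d = δ/√n = 3.417/√277 = 0.2053.

d ≈ 0.205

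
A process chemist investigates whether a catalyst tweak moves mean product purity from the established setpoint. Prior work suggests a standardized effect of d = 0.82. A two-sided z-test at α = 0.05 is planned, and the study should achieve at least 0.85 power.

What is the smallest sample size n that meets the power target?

n = 14

For power 0.85 need Φ(δ − z_{0.025}) = 0.85, so δ = z_{0.025} + z_{0.15} = 1.960 + 1.036 = 2.996.
(Ignoring the negligible lower-tail rejection probability gives the usual closed-form inversion.)
δ = d·√n ⇒ n = (δ/d)² = (2.996 / 0.82)² = 13.35.
Round up to the next whole unit.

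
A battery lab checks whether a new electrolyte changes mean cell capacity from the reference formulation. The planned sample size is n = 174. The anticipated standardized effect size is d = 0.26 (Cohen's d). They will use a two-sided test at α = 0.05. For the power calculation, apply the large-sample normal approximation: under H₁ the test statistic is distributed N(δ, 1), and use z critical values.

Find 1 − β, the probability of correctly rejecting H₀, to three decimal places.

Noncentrality parameter: δ = d·√n = 0.26 × √174 = 3.4296
Critical value for a two-sided test at α = 0.05: z_{α/2} = 1.960.
Power = Φ(δ − 1.960) + Φ(−δ − 1.960) = Φ(1.470) + Φ(-5.390) = 0.9292 + 0.0000 = 0.9292.

Power ≈ 0.929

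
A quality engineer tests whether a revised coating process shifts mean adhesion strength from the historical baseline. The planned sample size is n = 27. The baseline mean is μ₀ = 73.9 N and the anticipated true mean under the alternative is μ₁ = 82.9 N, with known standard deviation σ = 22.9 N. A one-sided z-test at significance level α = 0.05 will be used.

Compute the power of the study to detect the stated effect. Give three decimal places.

Standardized effect: d = |μ₁ − μ₀| / σ = |82.9 − 73.9| / 22.9 = 0.3930
Noncentrality parameter: δ = d·√n = 0.3930 × √27 = 2.0422
One-sided α = 0.05 → critical value z_{0.05} = 1.645.
Power = P(Z > 1.645 − δ) = Φ(0.397) = 0.6544.

Power ≈ 0.654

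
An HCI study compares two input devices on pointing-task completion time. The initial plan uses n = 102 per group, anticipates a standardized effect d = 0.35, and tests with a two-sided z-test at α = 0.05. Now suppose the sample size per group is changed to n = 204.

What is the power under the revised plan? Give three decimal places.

With n = 204 per group: δ = d·√(n/2) = 0.35 × √(204/2) = 3.5348. Critical value z_{0.025} = 1.960.
Revised power = Φ(δ − 1.960) + Φ(−δ − 1.960) = Φ(1.575) + Φ(-5.495) = 0.9424 + 0.0000 = 0.9424.

Power ≈ 0.942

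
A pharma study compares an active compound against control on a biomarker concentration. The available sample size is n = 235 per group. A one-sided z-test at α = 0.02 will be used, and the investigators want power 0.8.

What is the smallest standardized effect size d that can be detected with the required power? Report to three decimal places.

d ≈ 0.267

Need Φ(δ − 2.054) = 0.8, so δ = 2.054 + 0.842 = 2.895.
δ = d·√(n/2) ⇒ d = δ/√(n/2) = 2.895/√(235/2) = 0.2671.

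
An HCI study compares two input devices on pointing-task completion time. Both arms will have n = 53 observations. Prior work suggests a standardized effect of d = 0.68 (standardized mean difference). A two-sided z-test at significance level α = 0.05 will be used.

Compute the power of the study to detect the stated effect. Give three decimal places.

Noncentrality parameter: δ = d·√(n/2) = 0.68 × √(53/2) = 3.5005
Two-sided α = 0.05 → critical value z_{0.025} = 1.960.
Power = Φ(δ − 1.960) + Φ(−δ − 1.960) = Φ(1.541) + Φ(-5.460) = 0.9383 + 0.0000 = 0.9383.

Power ≈ 0.938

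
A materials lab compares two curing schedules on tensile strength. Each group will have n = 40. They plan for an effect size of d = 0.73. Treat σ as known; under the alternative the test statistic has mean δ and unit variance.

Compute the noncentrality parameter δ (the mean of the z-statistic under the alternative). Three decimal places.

δ ≈ 3.265

The noncentrality parameter scales effect size by the design's sample-size factor: δ = d·√(n/2) = 0.73 × √(40/2) = 3.2647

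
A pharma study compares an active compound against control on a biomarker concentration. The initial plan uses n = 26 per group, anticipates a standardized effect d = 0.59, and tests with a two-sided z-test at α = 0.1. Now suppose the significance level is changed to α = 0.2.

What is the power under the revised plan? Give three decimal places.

Power ≈ 0.801

δ = d·√(n/2) = 0.59 × √(26/2) = 2.1273 (unchanged). New critical value: z_{0.1} = 1.282.
Revised power = Φ(δ − 1.282) + Φ(−δ − 1.282) = Φ(0.846) + Φ(-3.409) = 0.8011 + 0.0003 = 0.8015.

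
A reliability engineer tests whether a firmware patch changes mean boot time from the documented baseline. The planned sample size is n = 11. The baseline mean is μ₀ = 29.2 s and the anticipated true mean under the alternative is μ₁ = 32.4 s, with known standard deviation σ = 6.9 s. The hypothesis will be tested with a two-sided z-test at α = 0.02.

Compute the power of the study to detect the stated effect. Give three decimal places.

Standardized effect: d = |μ₁ − μ₀| / σ = |32.4 − 29.2| / 6.9 = 0.4638
Noncentrality parameter: λ = d·√n = 0.4638 × √11 = 1.5381
Two-sided α = 0.02 → critical value z_{0.01} = 2.326.
Power = Φ(λ − 2.326) + Φ(−λ − 2.326) = Φ(-0.788) + Φ(-3.864) = 0.2153 + 0.0001 = 0.2153.

Power ≈ 0.215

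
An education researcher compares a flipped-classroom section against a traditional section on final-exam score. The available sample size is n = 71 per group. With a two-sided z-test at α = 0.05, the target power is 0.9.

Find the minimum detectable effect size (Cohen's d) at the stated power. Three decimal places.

Need Φ(δ − 1.960) = 0.9, so δ = 1.960 + 1.282 = 3.242.
(The second rejection-region term Φ(−δ − z_{α/2}) is negligible and dropped.)
δ = d·√(n/2) ⇒ d = δ/√(n/2) = 3.242/√(71/2) = 0.5440.

d ≈ 0.544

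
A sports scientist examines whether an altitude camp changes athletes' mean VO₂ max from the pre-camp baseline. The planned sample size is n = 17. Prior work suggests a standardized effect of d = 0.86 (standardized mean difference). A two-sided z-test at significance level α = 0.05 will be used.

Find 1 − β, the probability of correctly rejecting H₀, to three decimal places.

Power ≈ 0.944

Noncentrality parameter: δ = d·√n = 0.86 × √17 = 3.5459
Two-sided α = 0.05 → critical value z_{0.025} = 1.960.
Power = Φ(δ − 1.960) + Φ(−δ − 1.960) = Φ(1.586) + Φ(-5.506) = 0.9436 + 0.0000 = 0.9436.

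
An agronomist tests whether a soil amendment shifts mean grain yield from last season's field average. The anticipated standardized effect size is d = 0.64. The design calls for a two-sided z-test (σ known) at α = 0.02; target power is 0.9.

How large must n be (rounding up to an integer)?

n = 32

Set Φ(δ − 2.326) = 0.9; then δ − 2.326 = Φ⁻¹(0.9) = 1.282, giving δ = 3.608.
(For δ > 0 the lower-tail rejection region contributes negligibly to power, so the one-term inversion is standard.)
δ = d·√n ⇒ n = (δ/d)² = (3.608 / 0.64)² = 31.78.
Round up to the next whole unit.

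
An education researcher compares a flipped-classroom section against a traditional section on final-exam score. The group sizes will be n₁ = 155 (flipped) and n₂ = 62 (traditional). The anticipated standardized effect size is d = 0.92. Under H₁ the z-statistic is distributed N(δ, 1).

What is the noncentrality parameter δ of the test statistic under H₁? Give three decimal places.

δ = d / √(1/n₁ + 1/n₂) = 0.92 / √(1/155 + 1/62) = 6.1224

δ ≈ 6.122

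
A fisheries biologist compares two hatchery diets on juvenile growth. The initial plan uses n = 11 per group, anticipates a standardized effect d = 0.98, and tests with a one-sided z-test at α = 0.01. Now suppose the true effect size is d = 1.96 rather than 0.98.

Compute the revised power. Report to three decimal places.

With d = 1.96: δ = d·√(n/2) = 1.96 × √(11/2) = 4.5966. Critical value z_{0.01} = 2.326.
Revised power = P(Z > 2.326 − δ) = Φ(2.270) = 0.9884.

Power ≈ 0.988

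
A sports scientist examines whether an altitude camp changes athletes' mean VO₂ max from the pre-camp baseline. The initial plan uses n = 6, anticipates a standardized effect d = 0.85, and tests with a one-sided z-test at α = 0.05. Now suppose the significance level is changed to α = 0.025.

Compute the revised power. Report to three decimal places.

Power ≈ 0.549

δ = d·√n = 0.85 × √6 = 2.0821 (unchanged). New critical value: z_{0.025} = 1.960.
Revised power = Φ(δ − 1.960) = Φ(0.122) = 0.5486.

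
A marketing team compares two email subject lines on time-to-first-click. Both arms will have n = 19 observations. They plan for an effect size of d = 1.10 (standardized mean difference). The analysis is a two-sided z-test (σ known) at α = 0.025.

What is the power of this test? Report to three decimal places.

Power ≈ 0.875

Noncentrality parameter: λ = d·√(n/2) = 1.10 × √(19/2) = 3.3904
Two-sided α = 0.025 → critical value z_{0.0125} = 2.241.
Power = Φ(λ − 2.241) + Φ(−λ − 2.241) = Φ(1.149) + Φ(-5.632) = 0.8747 + 0.0000 = 0.8747.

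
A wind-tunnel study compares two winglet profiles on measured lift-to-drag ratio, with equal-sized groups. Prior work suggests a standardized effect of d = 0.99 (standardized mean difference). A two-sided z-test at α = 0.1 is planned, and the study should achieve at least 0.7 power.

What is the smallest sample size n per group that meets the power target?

n = 10 per group

For power 0.7 need Φ(δ − z_{0.05}) = 0.7, so δ = z_{0.05} + z_{0.30} = 1.645 + 0.524 = 2.169.
(For δ > 0 the lower-tail rejection region contributes negligibly to power, so the one-term inversion is standard.)
δ = d·√(n/2) ⇒ n = 2(δ/d)² = 2 × (2.169 / 0.99)² = 9.60.
Round up to the next whole unit.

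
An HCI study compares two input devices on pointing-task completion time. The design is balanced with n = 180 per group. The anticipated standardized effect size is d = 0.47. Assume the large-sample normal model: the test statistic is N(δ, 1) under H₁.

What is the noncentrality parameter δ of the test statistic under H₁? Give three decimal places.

The noncentrality parameter scales effect size by the design's sample-size factor: δ = d·√(n/2) = 0.47 × √(180/2) = 4.4588

δ ≈ 4.459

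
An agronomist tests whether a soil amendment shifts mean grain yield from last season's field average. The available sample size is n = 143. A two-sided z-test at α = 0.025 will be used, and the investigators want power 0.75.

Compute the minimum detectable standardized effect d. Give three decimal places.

d ≈ 0.244

Need Φ(δ − 2.241) = 0.75, so δ = 2.241 + 0.674 = 2.916.
(The second rejection-region term Φ(−δ − z_{α/2}) is negligible and dropped.)
δ = d·√n ⇒ d = δ/√n = 2.916/√143 = 0.2438.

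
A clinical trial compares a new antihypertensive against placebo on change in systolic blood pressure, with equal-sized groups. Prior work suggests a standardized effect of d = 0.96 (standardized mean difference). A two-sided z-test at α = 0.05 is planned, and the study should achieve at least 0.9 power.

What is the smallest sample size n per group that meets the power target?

Set Φ(δ − 1.960) = 0.9; then δ − 1.960 = Φ⁻¹(0.9) = 1.282, giving δ = 3.242.
(Ignoring the negligible lower-tail rejection probability gives the usual closed-form inversion.)
δ = d·√(n/2) ⇒ n = 2(δ/d)² = 2 × (3.242 / 0.96)² = 22.80.
Rounding up, n = 23 per group.

n = 23 per group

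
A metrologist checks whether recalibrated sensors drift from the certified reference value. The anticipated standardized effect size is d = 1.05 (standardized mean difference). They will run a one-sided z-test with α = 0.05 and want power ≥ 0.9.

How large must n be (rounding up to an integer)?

n = 8

For power 0.9 need Φ(δ − z_{0.05}) = 0.9, so δ = z_{0.05} + z_{0.10} = 1.645 + 1.282 = 2.926.
δ = d·√n ⇒ n = (δ/d)² = (2.926 / 1.05)² = 7.77.
Rounding up, n = 8.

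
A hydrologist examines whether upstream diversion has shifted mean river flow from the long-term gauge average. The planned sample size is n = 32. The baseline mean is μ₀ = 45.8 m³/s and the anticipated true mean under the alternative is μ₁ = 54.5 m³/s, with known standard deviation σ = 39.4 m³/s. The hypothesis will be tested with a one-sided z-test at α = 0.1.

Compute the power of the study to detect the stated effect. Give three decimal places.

Power ≈ 0.487

Standardized effect: d = |μ₁ − μ₀| / σ = |54.5 − 45.8| / 39.4 = 0.2208
Noncentrality parameter: δ = d·√n = 0.2208 × √32 = 1.2491
Critical value for a one-sided test at α = 0.1: z_α = 1.282.
Power = Φ(δ − 1.282) = Φ(-0.032) = 0.4871.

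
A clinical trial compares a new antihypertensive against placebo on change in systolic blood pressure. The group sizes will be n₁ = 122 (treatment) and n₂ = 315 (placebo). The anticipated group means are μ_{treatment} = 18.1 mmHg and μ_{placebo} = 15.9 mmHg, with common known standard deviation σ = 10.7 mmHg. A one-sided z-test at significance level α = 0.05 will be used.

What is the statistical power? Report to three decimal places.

Power ≈ 0.612

Standardized effect: d = |μ_{treatment} − μ_{placebo}| / σ = |18.1 − 15.9| / 10.7 = 0.2056
Noncentrality parameter: λ = d / √(1/n₁ + 1/n₂) = 0.2056 / √(1/122 + 1/315) = 1.9281
One-sided α = 0.05 → critical value z_{0.05} = 1.645.
Power = Φ(λ − 1.645) = Φ(0.283) = 0.6115.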